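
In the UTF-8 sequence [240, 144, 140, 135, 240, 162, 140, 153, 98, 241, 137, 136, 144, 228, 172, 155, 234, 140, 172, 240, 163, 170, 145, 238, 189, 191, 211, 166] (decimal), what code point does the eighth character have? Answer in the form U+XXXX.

U+EF7F

Offset 0: leading byte 0xF0 = 11110000 → 4-byte char #1 = F0 90 8C 87.
Offset 4: leading byte 0xF0 = 11110000 → 4-byte char #2 = F0 A2 8C 99.
Offset 8: leading byte 0x62 = 01100010 → 1-byte char #3 = 62.
Offset 9: leading byte 0xF1 = 11110001 → 4-byte char #4 = F1 89 88 90.
Offset 13: leading byte 0xE4 = 11100100 → 3-byte char #5 = E4 AC 9B.
Offset 16: leading byte 0xEA = 11101010 → 3-byte char #6 = EA 8C AC.
Offset 19: leading byte 0xF0 = 11110000 → 4-byte char #7 = F0 A3 AA 91.
Offset 23: leading byte 0xEE = 11101110 → 3-byte char #8 = EE BD BF.
Leading byte 0xEE = 11101110 matches 1110xxxx → 3-byte sequence.
Byte 1: 0xEE = 11101110, payload 1110 (4 bits).
Byte 2: 0xBD = 10111101 (10xxxxxx ✓), payload 111101.
Byte 3: 0xBF = 10111111 (10xxxxxx ✓), payload 111111.
Concatenate: 1110111101111111 = 0xEF7F (16 bits → U+EF7F).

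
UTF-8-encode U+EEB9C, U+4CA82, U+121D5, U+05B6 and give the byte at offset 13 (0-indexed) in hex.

U+EEB9C → 4-byte form F3 AE AE 9C at offsets 0–3.
U+4CA82 → 4-byte form F1 8C AA 82 at offsets 4–7.
U+121D5 → 4-byte form F0 92 87 95 at offsets 8–11.
U+05B6 → 2-byte form D6 B6 at offsets 12–13.
Offset 13 falls in char 4's range; it's byte 2 of D6 B6 = 0xB6.

0xB6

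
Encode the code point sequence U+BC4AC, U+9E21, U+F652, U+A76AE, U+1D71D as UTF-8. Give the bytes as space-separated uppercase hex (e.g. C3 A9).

U+BC4AC: 4-byte form → F2 BC 92 AC.
U+9E21: 3-byte form → E9 B8 A1.
U+F652: 3-byte form → EF 99 92.
U+A76AE: 4-byte form → F2 A7 9A AE.
U+1D71D: 4-byte form → F0 9D 9C 9D.
Concatenated (18 bytes): F2 BC 92 AC E9 B8 A1 EF 99 92 F2 A7 9A AE F0 9D 9C 9D.

F2 BC 92 AC E9 B8 A1 EF 99 92 F2 A7 9A AE F0 9D 9C 9D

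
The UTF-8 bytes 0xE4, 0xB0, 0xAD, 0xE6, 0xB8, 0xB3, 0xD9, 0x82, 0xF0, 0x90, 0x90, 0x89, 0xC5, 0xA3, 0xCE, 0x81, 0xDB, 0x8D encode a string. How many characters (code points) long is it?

Byte at offset 0: 0xE4 = 11100100 → 3-byte char (#1). Advance 3.
Byte at offset 3: 0xE6 = 11100110 → 3-byte char (#2). Advance 3.
Byte at offset 6: 0xD9 = 11011001 → 2-byte char (#3). Advance 2.
Byte at offset 8: 0xF0 = 11110000 → 4-byte char (#4). Advance 4.
Byte at offset 12: 0xC5 = 11000101 → 2-byte char (#5). Advance 2.
Byte at offset 14: 0xCE = 11001110 → 2-byte char (#6). Advance 2.
Byte at offset 16: 0xDB = 11011011 → 2-byte char (#7). Advance 2.
Reached end at offset 18 after 7 code points.

7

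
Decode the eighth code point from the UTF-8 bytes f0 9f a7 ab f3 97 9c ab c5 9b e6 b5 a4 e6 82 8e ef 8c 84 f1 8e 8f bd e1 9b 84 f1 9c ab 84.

U+16C4

Offset 0: leading byte 0xF0 = 11110000 → 4-byte char #1 = F0 9F A7 AB.
Offset 4: leading byte 0xF3 = 11110011 → 4-byte char #2 = F3 97 9C AB.
Offset 8: leading byte 0xC5 = 11000101 → 2-byte char #3 = C5 9B.
Offset 10: leading byte 0xE6 = 11100110 → 3-byte char #4 = E6 B5 A4.
Offset 13: leading byte 0xE6 = 11100110 → 3-byte char #5 = E6 82 8E.
Offset 16: leading byte 0xEF = 11101111 → 3-byte char #6 = EF 8C 84.
Offset 19: leading byte 0xF1 = 11110001 → 4-byte char #7 = F1 8E 8F BD.
Offset 23: leading byte 0xE1 = 11100001 → 3-byte char #8 = E1 9B 84.
Leading byte 0xE1 = 11100001 matches 1110xxxx → 3-byte sequence.
Byte 1: 0xE1 = 11100001, payload 0001 (4 bits).
Byte 2: 0x9B = 10011011 (10xxxxxx ✓), payload 011011.
Byte 3: 0x84 = 10000100 (10xxxxxx ✓), payload 000100.
Concatenate: 0001011011000100 = 0x16C4 (16 bits → U+16C4).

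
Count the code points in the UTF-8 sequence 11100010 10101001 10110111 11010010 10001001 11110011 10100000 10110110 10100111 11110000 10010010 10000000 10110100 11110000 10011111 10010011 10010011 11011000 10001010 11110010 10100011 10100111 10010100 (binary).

7

Byte at offset 0: 0xE2 = 11100010 → 3-byte char (#1). Advance 3.
Byte at offset 3: 0xD2 = 11010010 → 2-byte char (#2). Advance 2.
Byte at offset 5: 0xF3 = 11110011 → 4-byte char (#3). Advance 4.
Byte at offset 9: 0xF0 = 11110000 → 4-byte char (#4). Advance 4.
Byte at offset 13: 0xF0 = 11110000 → 4-byte char (#5). Advance 4.
Byte at offset 17: 0xD8 = 11011000 → 2-byte char (#6). Advance 2.
Byte at offset 19: 0xF2 = 11110010 → 4-byte char (#7). Advance 4.
Reached end at offset 23 after 7 code points.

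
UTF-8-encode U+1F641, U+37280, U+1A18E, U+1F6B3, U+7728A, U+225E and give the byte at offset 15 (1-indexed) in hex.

1-indexed offset 15 is 0-indexed offset 14.
U+1F641 → 4-byte form F0 9F 99 81 at offsets 0–3.
U+37280 → 4-byte form F0 B7 8A 80 at offsets 4–7.
U+1A18E → 4-byte form F0 9A 86 8E at offsets 8–11.
U+1F6B3 → 4-byte form F0 9F 9A B3 at offsets 12–15.
Offset 14 falls in char 4's range; it's byte 3 of F0 9F 9A B3 = 0x9A.

0x9A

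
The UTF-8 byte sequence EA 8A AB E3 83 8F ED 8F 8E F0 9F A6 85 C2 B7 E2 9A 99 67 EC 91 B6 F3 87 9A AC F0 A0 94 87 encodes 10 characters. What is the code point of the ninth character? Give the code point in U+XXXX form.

Offset 0: leading byte 0xEA = 11101010 → 3-byte char #1 = EA 8A AB.
Offset 3: leading byte 0xE3 = 11100011 → 3-byte char #2 = E3 83 8F.
Offset 6: leading byte 0xED = 11101101 → 3-byte char #3 = ED 8F 8E.
Offset 9: leading byte 0xF0 = 11110000 → 4-byte char #4 = F0 9F A6 85.
Offset 13: leading byte 0xC2 = 11000010 → 2-byte char #5 = C2 B7.
Offset 15: leading byte 0xE2 = 11100010 → 3-byte char #6 = E2 9A 99.
Offset 18: leading byte 0x67 = 01100111 → 1-byte char #7 = 67.
Offset 19: leading byte 0xEC = 11101100 → 3-byte char #8 = EC 91 B6.
Offset 22: leading byte 0xF3 = 11110011 → 4-byte char #9 = F3 87 9A AC.
Leading byte 0xF3 = 11110011 matches 11110xxx → 4-byte sequence.
Byte 1: 0xF3 = 11110011, payload 011 (3 bits).
Byte 2: 0x87 = 10000111 (10xxxxxx ✓), payload 000111.
Byte 3: 0x9A = 10011010 (10xxxxxx ✓), payload 011010.
Byte 4: 0xAC = 10101100 (10xxxxxx ✓), payload 101100.
Concatenate: 011000111011010101100 = 0xC76AC (21 bits → U+C76AC).

U+C76AC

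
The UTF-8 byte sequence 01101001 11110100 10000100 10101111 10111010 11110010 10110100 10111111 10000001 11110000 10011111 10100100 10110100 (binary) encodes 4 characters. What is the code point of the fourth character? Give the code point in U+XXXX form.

U+1F934

Offset 0: leading byte 0x69 = 01101001 → 1-byte char #1 = 69.
Offset 1: leading byte 0xF4 = 11110100 → 4-byte char #2 = F4 84 AF BA.
Offset 5: leading byte 0xF2 = 11110010 → 4-byte char #3 = F2 B4 BF 81.
Offset 9: leading byte 0xF0 = 11110000 → 4-byte char #4 = F0 9F A4 B4.
Leading byte 0xF0 = 11110000 matches 11110xxx → 4-byte sequence.
Byte 1: 0xF0 = 11110000, payload 000 (3 bits).
Byte 2: 0x9F = 10011111 (10xxxxxx ✓), payload 011111.
Byte 3: 0xA4 = 10100100 (10xxxxxx ✓), payload 100100.
Byte 4: 0xB4 = 10110100 (10xxxxxx ✓), payload 110100.
Concatenate: 000011111100100110100 = 0x1F934 (21 bits → U+1F934).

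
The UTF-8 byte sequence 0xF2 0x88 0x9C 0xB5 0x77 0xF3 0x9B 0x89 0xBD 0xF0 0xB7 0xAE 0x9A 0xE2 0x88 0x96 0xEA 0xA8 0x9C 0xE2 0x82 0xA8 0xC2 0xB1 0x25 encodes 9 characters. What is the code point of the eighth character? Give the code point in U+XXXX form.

U+00B1

Offset 0: leading byte 0xF2 = 11110010 → 4-byte char #1 = F2 88 9C B5.
Offset 4: leading byte 0x77 = 01110111 → 1-byte char #2 = 77.
Offset 5: leading byte 0xF3 = 11110011 → 4-byte char #3 = F3 9B 89 BD.
Offset 9: leading byte 0xF0 = 11110000 → 4-byte char #4 = F0 B7 AE 9A.
Offset 13: leading byte 0xE2 = 11100010 → 3-byte char #5 = E2 88 96.
Offset 16: leading byte 0xEA = 11101010 → 3-byte char #6 = EA A8 9C.
Offset 19: leading byte 0xE2 = 11100010 → 3-byte char #7 = E2 82 A8.
Offset 22: leading byte 0xC2 = 11000010 → 2-byte char #8 = C2 B1.
Leading byte 0xC2 = 11000010 matches 110xxxxx → 2-byte sequence.
Byte 1: 0xC2 = 11000010, payload 00010 (5 bits).
Byte 2: 0xB1 = 10110001 (10xxxxxx ✓), payload 110001.
Concatenate: 00010110001 = 0xB1 (11 bits → U+00B1).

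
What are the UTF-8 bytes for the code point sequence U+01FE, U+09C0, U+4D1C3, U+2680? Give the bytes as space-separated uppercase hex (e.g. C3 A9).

U+01FE: 2-byte form → C7 BE.
U+09C0: 3-byte form → E0 A7 80.
U+4D1C3: 4-byte form → F1 8D 87 83.
U+2680: 3-byte form → E2 9A 80.
Concatenated (12 bytes): C7 BE E0 A7 80 F1 8D 87 83 E2 9A 80.

C7 BE E0 A7 80 F1 8D 87 83 E2 9A 80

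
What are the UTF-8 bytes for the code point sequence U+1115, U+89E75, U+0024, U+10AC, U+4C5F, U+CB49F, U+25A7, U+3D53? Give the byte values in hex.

E1 84 95 F2 89 B9 B5 24 E1 82 AC E4 B1 9F F3 8B 92 9F E2 96 A7 E3 B5 93

U+1115: 3-byte form → E1 84 95.
U+89E75: 4-byte form → F2 89 B9 B5.
U+0024: 1-byte form → 24.
U+10AC: 3-byte form → E1 82 AC.
U+4C5F: 3-byte form → E4 B1 9F.
U+CB49F: 4-byte form → F3 8B 92 9F.
U+25A7: 3-byte form → E2 96 A7.
U+3D53: 3-byte form → E3 B5 93.
Concatenated (24 bytes): E1 84 95 F2 89 B9 B5 24 E1 82 AC E4 B1 9F F3 8B 92 9F E2 96 A7 E3 B5 93.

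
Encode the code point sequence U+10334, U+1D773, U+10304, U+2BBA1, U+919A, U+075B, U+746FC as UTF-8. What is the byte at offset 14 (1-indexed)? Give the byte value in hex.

0xAB

1-indexed offset 14 is 0-indexed offset 13.
U+10334 → 4-byte form F0 90 8C B4 at offsets 0–3.
U+1D773 → 4-byte form F0 9D 9D B3 at offsets 4–7.
U+10304 → 4-byte form F0 90 8C 84 at offsets 8–11.
U+2BBA1 → 4-byte form F0 AB AE A1 at offsets 12–15.
Offset 13 falls in char 4's range; it's byte 2 of F0 AB AE A1 = 0xAB.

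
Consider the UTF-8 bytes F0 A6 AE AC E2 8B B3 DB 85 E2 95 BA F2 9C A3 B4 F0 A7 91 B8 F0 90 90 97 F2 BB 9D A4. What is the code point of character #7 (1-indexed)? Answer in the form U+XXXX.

Offset 0: leading byte 0xF0 = 11110000 → 4-byte char #1 = F0 A6 AE AC.
Offset 4: leading byte 0xE2 = 11100010 → 3-byte char #2 = E2 8B B3.
Offset 7: leading byte 0xDB = 11011011 → 2-byte char #3 = DB 85.
Offset 9: leading byte 0xE2 = 11100010 → 3-byte char #4 = E2 95 BA.
Offset 12: leading byte 0xF2 = 11110010 → 4-byte char #5 = F2 9C A3 B4.
Offset 16: leading byte 0xF0 = 11110000 → 4-byte char #6 = F0 A7 91 B8.
Offset 20: leading byte 0xF0 = 11110000 → 4-byte char #7 = F0 90 90 97.
Leading byte 0xF0 = 11110000 matches 11110xxx → 4-byte sequence.
Byte 1: 0xF0 = 11110000, payload 000 (3 bits).
Byte 2: 0x90 = 10010000 (10xxxxxx ✓), payload 010000.
Byte 3: 0x90 = 10010000 (10xxxxxx ✓), payload 010000.
Byte 4: 0x97 = 10010111 (10xxxxxx ✓), payload 010111.
Concatenate: 000010000010000010111 = 0x10417 (21 bits → U+10417).

U+10417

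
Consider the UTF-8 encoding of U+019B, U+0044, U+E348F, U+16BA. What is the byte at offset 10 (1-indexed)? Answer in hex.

1-indexed offset 10 is 0-indexed offset 9.
U+019B → 2-byte form C6 9B at offsets 0–1.
U+0044 → 1-byte form 44 at offsets 2–2.
U+E348F → 4-byte form F3 A3 92 8F at offsets 3–6.
U+16BA → 3-byte form E1 9A BA at offsets 7–9.
Offset 9 falls in char 4's range; it's byte 3 of E1 9A BA = 0xBA.

0xBA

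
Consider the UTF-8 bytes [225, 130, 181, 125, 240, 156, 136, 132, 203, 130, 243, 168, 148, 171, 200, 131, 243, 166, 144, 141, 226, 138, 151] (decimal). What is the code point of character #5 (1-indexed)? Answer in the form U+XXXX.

Offset 0: leading byte 0xE1 = 11100001 → 3-byte char #1 = E1 82 B5.
Offset 3: leading byte 0x7D = 01111101 → 1-byte char #2 = 7D.
Offset 4: leading byte 0xF0 = 11110000 → 4-byte char #3 = F0 9C 88 84.
Offset 8: leading byte 0xCB = 11001011 → 2-byte char #4 = CB 82.
Offset 10: leading byte 0xF3 = 11110011 → 4-byte char #5 = F3 A8 94 AB.
Leading byte 0xF3 = 11110011 matches 11110xxx → 4-byte sequence.
Byte 1: 0xF3 = 11110011, payload 011 (3 bits).
Byte 2: 0xA8 = 10101000 (10xxxxxx ✓), payload 101000.
Byte 3: 0x94 = 10010100 (10xxxxxx ✓), payload 010100.
Byte 4: 0xAB = 10101011 (10xxxxxx ✓), payload 101011.
Concatenate: 011101000010100101011 = 0xE852B (21 bits → U+E852B).

U+E852B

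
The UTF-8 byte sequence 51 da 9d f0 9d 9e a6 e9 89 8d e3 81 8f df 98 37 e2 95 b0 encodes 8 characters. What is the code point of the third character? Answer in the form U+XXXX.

U+1D7A6

Offset 0: leading byte 0x51 = 01010001 → 1-byte char #1 = 51.
Offset 1: leading byte 0xDA = 11011010 → 2-byte char #2 = DA 9D.
Offset 3: leading byte 0xF0 = 11110000 → 4-byte char #3 = F0 9D 9E A6.
Leading byte 0xF0 = 11110000 matches 11110xxx → 4-byte sequence.
Byte 1: 0xF0 = 11110000, payload 000 (3 bits).
Byte 2: 0x9D = 10011101 (10xxxxxx ✓), payload 011101.
Byte 3: 0x9E = 10011110 (10xxxxxx ✓), payload 011110.
Byte 4: 0xA6 = 10100110 (10xxxxxx ✓), payload 100110.
Concatenate: 000011101011110100110 = 0x1D7A6 (21 bits → U+1D7A6).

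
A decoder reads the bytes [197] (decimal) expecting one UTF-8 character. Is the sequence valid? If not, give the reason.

Leading byte 0xC5 = 11000101 → 2-byte form, but only 1 byte is present.

invalid (sequence truncated)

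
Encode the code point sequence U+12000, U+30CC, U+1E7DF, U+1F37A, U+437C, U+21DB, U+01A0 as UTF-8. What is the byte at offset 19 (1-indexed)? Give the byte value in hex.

1-indexed offset 19 is 0-indexed offset 18.
U+12000 → 4-byte form F0 92 80 80 at offsets 0–3.
U+30CC → 3-byte form E3 83 8C at offsets 4–6.
U+1E7DF → 4-byte form F0 9E 9F 9F at offsets 7–10.
U+1F37A → 4-byte form F0 9F 8D BA at offsets 11–14.
U+437C → 3-byte form E4 8D BC at offsets 15–17.
U+21DB → 3-byte form E2 87 9B at offsets 18–20.
Offset 18 falls in char 6's range; it's byte 1 of E2 87 9B = 0xE2.

0xE2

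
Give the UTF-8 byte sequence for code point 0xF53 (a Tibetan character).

U+0F53 = 0xF53 = 3923 decimal. In range U+0800–U+FFFF → 3-byte form: 1110xxxx 10xxxxxx 10xxxxxx.
Binary (16 bits): 0000111101010011.
Split 4+6+6: 0000 | 111101 | 010011.
Byte 1: 11100000 = 0xE0.
Byte 2: 10111101 = 0xBD.
Byte 3: 10010011 = 0x93.

E0 BD 93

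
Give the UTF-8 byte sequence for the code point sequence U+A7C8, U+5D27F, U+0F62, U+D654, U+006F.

U+A7C8: 3-byte form → EA 9F 88.
U+5D27F: 4-byte form → F1 9D 89 BF.
U+0F62: 3-byte form → E0 BD A2.
U+D654: 3-byte form → ED 99 94.
U+006F: 1-byte form → 6F.
Concatenated (14 bytes): EA 9F 88 F1 9D 89 BF E0 BD A2 ED 99 94 6F.

EA 9F 88 F1 9D 89 BF E0 BD A2 ED 99 94 6F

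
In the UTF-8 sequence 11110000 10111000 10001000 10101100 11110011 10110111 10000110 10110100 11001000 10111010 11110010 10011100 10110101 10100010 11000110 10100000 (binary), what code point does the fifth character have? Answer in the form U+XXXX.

U+01A0

Offset 0: leading byte 0xF0 = 11110000 → 4-byte char #1 = F0 B8 88 AC.
Offset 4: leading byte 0xF3 = 11110011 → 4-byte char #2 = F3 B7 86 B4.
Offset 8: leading byte 0xC8 = 11001000 → 2-byte char #3 = C8 BA.
Offset 10: leading byte 0xF2 = 11110010 → 4-byte char #4 = F2 9C B5 A2.
Offset 14: leading byte 0xC6 = 11000110 → 2-byte char #5 = C6 A0.
Leading byte 0xC6 = 11000110 matches 110xxxxx → 2-byte sequence.
Byte 1: 0xC6 = 11000110, payload 00110 (5 bits).
Byte 2: 0xA0 = 10100000 (10xxxxxx ✓), payload 100000.
Concatenate: 00110100000 = 0x1A0 (11 bits → U+01A0).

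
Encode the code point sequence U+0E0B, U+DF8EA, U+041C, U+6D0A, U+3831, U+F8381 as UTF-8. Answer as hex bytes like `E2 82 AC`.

U+0E0B: 3-byte form → E0 B8 8B.
U+DF8EA: 4-byte form → F3 9F A3 AA.
U+041C: 2-byte form → D0 9C.
U+6D0A: 3-byte form → E6 B4 8A.
U+3831: 3-byte form → E3 A0 B1.
U+F8381: 4-byte form → F3 B8 8E 81.
Concatenated (19 bytes): E0 B8 8B F3 9F A3 AA D0 9C E6 B4 8A E3 A0 B1 F3 B8 8E 81.

E0 B8 8B F3 9F A3 AA D0 9C E6 B4 8A E3 A0 B1 F3 B8 8E 81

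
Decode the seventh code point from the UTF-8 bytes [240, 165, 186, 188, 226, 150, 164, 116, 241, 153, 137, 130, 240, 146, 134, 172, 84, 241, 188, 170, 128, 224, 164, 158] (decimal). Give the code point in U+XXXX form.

Offset 0: leading byte 0xF0 = 11110000 → 4-byte char #1 = F0 A5 BA BC.
Offset 4: leading byte 0xE2 = 11100010 → 3-byte char #2 = E2 96 A4.
Offset 7: leading byte 0x74 = 01110100 → 1-byte char #3 = 74.
Offset 8: leading byte 0xF1 = 11110001 → 4-byte char #4 = F1 99 89 82.
Offset 12: leading byte 0xF0 = 11110000 → 4-byte char #5 = F0 92 86 AC.
Offset 16: leading byte 0x54 = 01010100 → 1-byte char #6 = 54.
Offset 17: leading byte 0xF1 = 11110001 → 4-byte char #7 = F1 BC AA 80.
Leading byte 0xF1 = 11110001 matches 11110xxx → 4-byte sequence.
Byte 1: 0xF1 = 11110001, payload 001 (3 bits).
Byte 2: 0xBC = 10111100 (10xxxxxx ✓), payload 111100.
Byte 3: 0xAA = 10101010 (10xxxxxx ✓), payload 101010.
Byte 4: 0x80 = 10000000 (10xxxxxx ✓), payload 000000.
Concatenate: 001111100101010000000 = 0x7CA80 (21 bits → U+7CA80).

U+7CA80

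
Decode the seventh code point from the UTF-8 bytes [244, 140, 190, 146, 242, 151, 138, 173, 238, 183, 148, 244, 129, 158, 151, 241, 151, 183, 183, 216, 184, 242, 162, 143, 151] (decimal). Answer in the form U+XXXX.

Offset 0: leading byte 0xF4 = 11110100 → 4-byte char #1 = F4 8C BE 92.
Offset 4: leading byte 0xF2 = 11110010 → 4-byte char #2 = F2 97 8A AD.
Offset 8: leading byte 0xEE = 11101110 → 3-byte char #3 = EE B7 94.
Offset 11: leading byte 0xF4 = 11110100 → 4-byte char #4 = F4 81 9E 97.
Offset 15: leading byte 0xF1 = 11110001 → 4-byte char #5 = F1 97 B7 B7.
Offset 19: leading byte 0xD8 = 11011000 → 2-byte char #6 = D8 B8.
Offset 21: leading byte 0xF2 = 11110010 → 4-byte char #7 = F2 A2 8F 97.
Leading byte 0xF2 = 11110010 matches 11110xxx → 4-byte sequence.
Byte 1: 0xF2 = 11110010, payload 010 (3 bits).
Byte 2: 0xA2 = 10100010 (10xxxxxx ✓), payload 100010.
Byte 3: 0x8F = 10001111 (10xxxxxx ✓), payload 001111.
Byte 4: 0x97 = 10010111 (10xxxxxx ✓), payload 010111.
Concatenate: 010100010001111010111 = 0xA23D7 (21 bits → U+A23D7).

U+A23D7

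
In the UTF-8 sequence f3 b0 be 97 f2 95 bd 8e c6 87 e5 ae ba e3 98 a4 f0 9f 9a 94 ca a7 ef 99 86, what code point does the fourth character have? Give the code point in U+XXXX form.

Offset 0: leading byte 0xF3 = 11110011 → 4-byte char #1 = F3 B0 BE 97.
Offset 4: leading byte 0xF2 = 11110010 → 4-byte char #2 = F2 95 BD 8E.
Offset 8: leading byte 0xC6 = 11000110 → 2-byte char #3 = C6 87.
Offset 10: leading byte 0xE5 = 11100101 → 3-byte char #4 = E5 AE BA.
Leading byte 0xE5 = 11100101 matches 1110xxxx → 3-byte sequence.
Byte 1: 0xE5 = 11100101, payload 0101 (4 bits).
Byte 2: 0xAE = 10101110 (10xxxxxx ✓), payload 101110.
Byte 3: 0xBA = 10111010 (10xxxxxx ✓), payload 111010.
Concatenate: 0101101110111010 = 0x5BBA (16 bits → U+5BBA).

U+5BBA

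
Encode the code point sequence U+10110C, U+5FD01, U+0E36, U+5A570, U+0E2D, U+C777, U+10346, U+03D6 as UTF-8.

F4 81 84 8C F1 9F B4 81 E0 B8 B6 F1 9A 95 B0 E0 B8 AD EC 9D B7 F0 90 8D 86 CF 96

U+10110C: 4-byte form → F4 81 84 8C.
U+5FD01: 4-byte form → F1 9F B4 81.
U+0E36: 3-byte form → E0 B8 B6.
U+5A570: 4-byte form → F1 9A 95 B0.
U+0E2D: 3-byte form → E0 B8 AD.
U+C777: 3-byte form → EC 9D B7.
U+10346: 4-byte form → F0 90 8D 86.
U+03D6: 2-byte form → CF 96.
Concatenated (27 bytes): F4 81 84 8C F1 9F B4 81 E0 B8 B6 F1 9A 95 B0 E0 B8 AD EC 9D B7 F0 90 8D 86 CF 96.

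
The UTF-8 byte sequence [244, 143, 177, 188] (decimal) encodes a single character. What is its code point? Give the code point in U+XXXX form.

U+10FC7C

Leading byte 0xF4 = 11110100 matches 11110xxx → 4-byte sequence.
Byte 1: 0xF4 = 11110100, payload 100 (3 bits).
Byte 2: 0x8F = 10001111 (10xxxxxx ✓), payload 001111.
Byte 3: 0xB1 = 10110001 (10xxxxxx ✓), payload 110001.
Byte 4: 0xBC = 10111100 (10xxxxxx ✓), payload 111100.
Concatenate: 100001111110001111100 = 0x10FC7C (21 bits → U+10FC7C).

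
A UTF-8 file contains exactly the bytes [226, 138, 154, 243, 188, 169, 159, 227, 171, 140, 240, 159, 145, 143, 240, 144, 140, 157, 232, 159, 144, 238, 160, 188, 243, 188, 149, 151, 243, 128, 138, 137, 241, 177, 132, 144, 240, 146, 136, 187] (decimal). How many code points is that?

11

Byte at offset 0: 0xE2 = 11100010 → 3-byte char (#1). Advance 3.
Byte at offset 3: 0xF3 = 11110011 → 4-byte char (#2). Advance 4.
Byte at offset 7: 0xE3 = 11100011 → 3-byte char (#3). Advance 3.
Byte at offset 10: 0xF0 = 11110000 → 4-byte char (#4). Advance 4.
Byte at offset 14: 0xF0 = 11110000 → 4-byte char (#5). Advance 4.
Byte at offset 18: 0xE8 = 11101000 → 3-byte char (#6). Advance 3.
Byte at offset 21: 0xEE = 11101110 → 3-byte char (#7). Advance 3.
Byte at offset 24: 0xF3 = 11110011 → 4-byte char (#8). Advance 4.
Byte at offset 28: 0xF3 = 11110011 → 4-byte char (#9). Advance 4.
Byte at offset 32: 0xF1 = 11110001 → 4-byte char (#10). Advance 4.
Byte at offset 36: 0xF0 = 11110000 → 4-byte char (#11). Advance 4.
Reached end at offset 40 after 11 code points.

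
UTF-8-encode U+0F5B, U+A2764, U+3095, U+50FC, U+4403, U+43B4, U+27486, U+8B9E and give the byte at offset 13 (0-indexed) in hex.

U+0F5B → 3-byte form E0 BD 9B at offsets 0–2.
U+A2764 → 4-byte form F2 A2 9D A4 at offsets 3–6.
U+3095 → 3-byte form E3 82 95 at offsets 7–9.
U+50FC → 3-byte form E5 83 BC at offsets 10–12.
U+4403 → 3-byte form E4 90 83 at offsets 13–15.
Offset 13 falls in char 5's range; it's byte 1 of E4 90 83 = 0xE4.

0xE4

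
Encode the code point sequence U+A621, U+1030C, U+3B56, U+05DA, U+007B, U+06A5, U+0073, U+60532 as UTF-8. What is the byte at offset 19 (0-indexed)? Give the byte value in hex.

0xB2

U+A621 → 3-byte form EA 98 A1 at offsets 0–2.
U+1030C → 4-byte form F0 90 8C 8C at offsets 3–6.
U+3B56 → 3-byte form E3 AD 96 at offsets 7–9.
U+05DA → 2-byte form D7 9A at offsets 10–11.
U+007B → 1-byte form 7B at offsets 12–12.
U+06A5 → 2-byte form DA A5 at offsets 13–14.
U+0073 → 1-byte form 73 at offsets 15–15.
U+60532 → 4-byte form F1 A0 94 B2 at offsets 16–19.
Offset 19 falls in char 8's range; it's byte 4 of F1 A0 94 B2 = 0xB2.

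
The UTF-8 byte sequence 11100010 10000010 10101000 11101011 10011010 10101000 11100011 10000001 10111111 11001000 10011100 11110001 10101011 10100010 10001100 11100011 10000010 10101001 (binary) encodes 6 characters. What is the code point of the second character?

Offset 0: leading byte 0xE2 = 11100010 → 3-byte char #1 = E2 82 A8.
Offset 3: leading byte 0xEB = 11101011 → 3-byte char #2 = EB 9A A8.
Leading byte 0xEB = 11101011 matches 1110xxxx → 3-byte sequence.
Byte 1: 0xEB = 11101011, payload 1011 (4 bits).
Byte 2: 0x9A = 10011010 (10xxxxxx ✓), payload 011010.
Byte 3: 0xA8 = 10101000 (10xxxxxx ✓), payload 101000.
Concatenate: 1011011010101000 = 0xB6A8 (16 bits → U+B6A8).

U+B6A8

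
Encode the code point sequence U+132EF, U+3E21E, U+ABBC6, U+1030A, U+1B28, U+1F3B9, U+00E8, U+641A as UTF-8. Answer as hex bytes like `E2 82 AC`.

F0 93 8B AF F0 BE 88 9E F2 AB AF 86 F0 90 8C 8A E1 AC A8 F0 9F 8E B9 C3 A8 E6 90 9A

U+132EF: 4-byte form → F0 93 8B AF.
U+3E21E: 4-byte form → F0 BE 88 9E.
U+ABBC6: 4-byte form → F2 AB AF 86.
U+1030A: 4-byte form → F0 90 8C 8A.
U+1B28: 3-byte form → E1 AC A8.
U+1F3B9: 4-byte form → F0 9F 8E B9.
U+00E8: 2-byte form → C3 A8.
U+641A: 3-byte form → E6 90 9A.
Concatenated (28 bytes): F0 93 8B AF F0 BE 88 9E F2 AB AF 86 F0 90 8C 8A E1 AC A8 F0 9F 8E B9 C3 A8 E6 90 9A.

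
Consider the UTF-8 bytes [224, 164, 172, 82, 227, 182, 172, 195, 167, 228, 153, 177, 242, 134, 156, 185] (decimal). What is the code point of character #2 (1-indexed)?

Offset 0: leading byte 0xE0 = 11100000 → 3-byte char #1 = E0 A4 AC.
Offset 3: leading byte 0x52 = 01010010 → 1-byte char #2 = 52.
Leading byte 0x52 = 01010010 matches 0xxxxxxx → 1-byte sequence.
Byte 1: 0x52 = 01010010, payload 1010010 (7 bits).
Concatenate: 1010010 = 0x52 (7 bits → U+0052).

U+0052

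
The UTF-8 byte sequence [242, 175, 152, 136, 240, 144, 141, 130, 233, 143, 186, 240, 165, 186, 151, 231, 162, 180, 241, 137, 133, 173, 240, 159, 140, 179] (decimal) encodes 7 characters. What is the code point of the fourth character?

Offset 0: leading byte 0xF2 = 11110010 → 4-byte char #1 = F2 AF 98 88.
Offset 4: leading byte 0xF0 = 11110000 → 4-byte char #2 = F0 90 8D 82.
Offset 8: leading byte 0xE9 = 11101001 → 3-byte char #3 = E9 8F BA.
Offset 11: leading byte 0xF0 = 11110000 → 4-byte char #4 = F0 A5 BA 97.
Leading byte 0xF0 = 11110000 matches 11110xxx → 4-byte sequence.
Byte 1: 0xF0 = 11110000, payload 000 (3 bits).
Byte 2: 0xA5 = 10100101 (10xxxxxx ✓), payload 100101.
Byte 3: 0xBA = 10111010 (10xxxxxx ✓), payload 111010.
Byte 4: 0x97 = 10010111 (10xxxxxx ✓), payload 010111.
Concatenate: 000100101111010010111 = 0x25E97 (21 bits → U+25E97).

U+25E97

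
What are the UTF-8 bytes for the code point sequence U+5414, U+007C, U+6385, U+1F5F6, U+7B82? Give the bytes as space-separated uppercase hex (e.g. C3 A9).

E5 90 94 7C E6 8E 85 F0 9F 97 B6 E7 AE 82

U+5414: 3-byte form → E5 90 94.
U+007C: 1-byte form → 7C.
U+6385: 3-byte form → E6 8E 85.
U+1F5F6: 4-byte form → F0 9F 97 B6.
U+7B82: 3-byte form → E7 AE 82.
Concatenated (14 bytes): E5 90 94 7C E6 8E 85 F0 9F 97 B6 E7 AE 82.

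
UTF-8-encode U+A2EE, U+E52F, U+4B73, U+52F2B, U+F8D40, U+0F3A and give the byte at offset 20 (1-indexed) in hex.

1-indexed offset 20 is 0-indexed offset 19.
U+A2EE → 3-byte form EA 8B AE at offsets 0–2.
U+E52F → 3-byte form EE 94 AF at offsets 3–5.
U+4B73 → 3-byte form E4 AD B3 at offsets 6–8.
U+52F2B → 4-byte form F1 92 BC AB at offsets 9–12.
U+F8D40 → 4-byte form F3 B8 B5 80 at offsets 13–16.
U+0F3A → 3-byte form E0 BC BA at offsets 17–19.
Offset 19 falls in char 6's range; it's byte 3 of E0 BC BA = 0xBA.

0xBA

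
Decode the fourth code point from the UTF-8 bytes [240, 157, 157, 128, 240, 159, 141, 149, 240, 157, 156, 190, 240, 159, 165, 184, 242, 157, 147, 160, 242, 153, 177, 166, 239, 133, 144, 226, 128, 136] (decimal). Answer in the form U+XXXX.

Offset 0: leading byte 0xF0 = 11110000 → 4-byte char #1 = F0 9D 9D 80.
Offset 4: leading byte 0xF0 = 11110000 → 4-byte char #2 = F0 9F 8D 95.
Offset 8: leading byte 0xF0 = 11110000 → 4-byte char #3 = F0 9D 9C BE.
Offset 12: leading byte 0xF0 = 11110000 → 4-byte char #4 = F0 9F A5 B8.
Leading byte 0xF0 = 11110000 matches 11110xxx → 4-byte sequence.
Byte 1: 0xF0 = 11110000, payload 000 (3 bits).
Byte 2: 0x9F = 10011111 (10xxxxxx ✓), payload 011111.
Byte 3: 0xA5 = 10100101 (10xxxxxx ✓), payload 100101.
Byte 4: 0xB8 = 10111000 (10xxxxxx ✓), payload 111000.
Concatenate: 000011111100101111000 = 0x1F978 (21 bits → U+1F978).

U+1F978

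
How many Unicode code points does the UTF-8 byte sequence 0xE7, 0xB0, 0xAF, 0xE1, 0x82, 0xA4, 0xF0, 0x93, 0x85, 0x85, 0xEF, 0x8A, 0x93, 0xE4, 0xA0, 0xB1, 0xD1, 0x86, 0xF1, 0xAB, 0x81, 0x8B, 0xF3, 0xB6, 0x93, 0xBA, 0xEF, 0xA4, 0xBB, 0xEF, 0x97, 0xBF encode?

10

Byte at offset 0: 0xE7 = 11100111 → 3-byte char (#1). Advance 3.
Byte at offset 3: 0xE1 = 11100001 → 3-byte char (#2). Advance 3.
Byte at offset 6: 0xF0 = 11110000 → 4-byte char (#3). Advance 4.
Byte at offset 10: 0xEF = 11101111 → 3-byte char (#4). Advance 3.
Byte at offset 13: 0xE4 = 11100100 → 3-byte char (#5). Advance 3.
Byte at offset 16: 0xD1 = 11010001 → 2-byte char (#6). Advance 2.
Byte at offset 18: 0xF1 = 11110001 → 4-byte char (#7). Advance 4.
Byte at offset 22: 0xF3 = 11110011 → 4-byte char (#8). Advance 4.
Byte at offset 26: 0xEF = 11101111 → 3-byte char (#9). Advance 3.
Byte at offset 29: 0xEF = 11101111 → 3-byte char (#10). Advance 3.
Reached end at offset 32 after 10 code points.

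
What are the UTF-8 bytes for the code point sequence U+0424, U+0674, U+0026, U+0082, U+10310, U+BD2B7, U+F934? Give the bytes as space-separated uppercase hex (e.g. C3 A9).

U+0424: 2-byte form → D0 A4.
U+0674: 2-byte form → D9 B4.
U+0026: 1-byte form → 26.
U+0082: 2-byte form → C2 82.
U+10310: 4-byte form → F0 90 8C 90.
U+BD2B7: 4-byte form → F2 BD 8A B7.
U+F934: 3-byte form → EF A4 B4.
Concatenated (18 bytes): D0 A4 D9 B4 26 C2 82 F0 90 8C 90 F2 BD 8A B7 EF A4 B4.

D0 A4 D9 B4 26 C2 82 F0 90 8C 90 F2 BD 8A B7 EF A4 B4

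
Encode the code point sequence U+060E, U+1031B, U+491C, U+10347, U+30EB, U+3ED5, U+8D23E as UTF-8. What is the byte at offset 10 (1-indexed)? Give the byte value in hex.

1-indexed offset 10 is 0-indexed offset 9.
U+060E → 2-byte form D8 8E at offsets 0–1.
U+1031B → 4-byte form F0 90 8C 9B at offsets 2–5.
U+491C → 3-byte form E4 A4 9C at offsets 6–8.
U+10347 → 4-byte form F0 90 8D 87 at offsets 9–12.
Offset 9 falls in char 4's range; it's byte 1 of F0 90 8D 87 = 0xF0.

0xF0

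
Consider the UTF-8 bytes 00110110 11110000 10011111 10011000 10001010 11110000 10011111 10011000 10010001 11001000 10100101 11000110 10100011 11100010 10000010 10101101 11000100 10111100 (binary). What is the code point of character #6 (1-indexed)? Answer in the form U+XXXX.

Offset 0: leading byte 0x36 = 00110110 → 1-byte char #1 = 36.
Offset 1: leading byte 0xF0 = 11110000 → 4-byte char #2 = F0 9F 98 8A.
Offset 5: leading byte 0xF0 = 11110000 → 4-byte char #3 = F0 9F 98 91.
Offset 9: leading byte 0xC8 = 11001000 → 2-byte char #4 = C8 A5.
Offset 11: leading byte 0xC6 = 11000110 → 2-byte char #5 = C6 A3.
Offset 13: leading byte 0xE2 = 11100010 → 3-byte char #6 = E2 82 AD.
Leading byte 0xE2 = 11100010 matches 1110xxxx → 3-byte sequence.
Byte 1: 0xE2 = 11100010, payload 0010 (4 bits).
Byte 2: 0x82 = 10000010 (10xxxxxx ✓), payload 000010.
Byte 3: 0xAD = 10101101 (10xxxxxx ✓), payload 101101.
Concatenate: 0010000010101101 = 0x20AD (16 bits → U+20AD).

U+20AD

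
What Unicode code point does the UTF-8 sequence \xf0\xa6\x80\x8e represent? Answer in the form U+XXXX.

U+2600E

Leading byte 0xF0 = 11110000 matches 11110xxx → 4-byte sequence.
Byte 1: 0xF0 = 11110000, payload 000 (3 bits).
Byte 2: 0xA6 = 10100110 (10xxxxxx ✓), payload 100110.
Byte 3: 0x80 = 10000000 (10xxxxxx ✓), payload 000000.
Byte 4: 0x8E = 10001110 (10xxxxxx ✓), payload 001110.
Concatenate: 000100110000000001110 = 0x2600E (21 bits → U+2600E).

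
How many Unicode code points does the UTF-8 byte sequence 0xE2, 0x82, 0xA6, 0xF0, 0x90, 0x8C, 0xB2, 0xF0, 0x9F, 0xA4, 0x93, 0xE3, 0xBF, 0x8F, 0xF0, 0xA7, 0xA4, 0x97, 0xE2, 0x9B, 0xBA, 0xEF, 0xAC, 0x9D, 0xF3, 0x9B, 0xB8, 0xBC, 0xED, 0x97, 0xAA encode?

9

Byte at offset 0: 0xE2 = 11100010 → 3-byte char (#1). Advance 3.
Byte at offset 3: 0xF0 = 11110000 → 4-byte char (#2). Advance 4.
Byte at offset 7: 0xF0 = 11110000 → 4-byte char (#3). Advance 4.
Byte at offset 11: 0xE3 = 11100011 → 3-byte char (#4). Advance 3.
Byte at offset 14: 0xF0 = 11110000 → 4-byte char (#5). Advance 4.
Byte at offset 18: 0xE2 = 11100010 → 3-byte char (#6). Advance 3.
Byte at offset 21: 0xEF = 11101111 → 3-byte char (#7). Advance 3.
Byte at offset 24: 0xF3 = 11110011 → 4-byte char (#8). Advance 4.
Byte at offset 28: 0xED = 11101101 → 3-byte char (#9). Advance 3.
Reached end at offset 31 after 9 code points.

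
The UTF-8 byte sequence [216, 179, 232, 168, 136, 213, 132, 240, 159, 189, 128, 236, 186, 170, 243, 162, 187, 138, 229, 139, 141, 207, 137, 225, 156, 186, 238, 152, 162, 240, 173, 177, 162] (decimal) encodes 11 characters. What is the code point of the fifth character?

Offset 0: leading byte 0xD8 = 11011000 → 2-byte char #1 = D8 B3.
Offset 2: leading byte 0xE8 = 11101000 → 3-byte char #2 = E8 A8 88.
Offset 5: leading byte 0xD5 = 11010101 → 2-byte char #3 = D5 84.
Offset 7: leading byte 0xF0 = 11110000 → 4-byte char #4 = F0 9F BD 80.
Offset 11: leading byte 0xEC = 11101100 → 3-byte char #5 = EC BA AA.
Leading byte 0xEC = 11101100 matches 1110xxxx → 3-byte sequence.
Byte 1: 0xEC = 11101100, payload 1100 (4 bits).
Byte 2: 0xBA = 10111010 (10xxxxxx ✓), payload 111010.
Byte 3: 0xAA = 10101010 (10xxxxxx ✓), payload 101010.
Concatenate: 1100111010101010 = 0xCEAA (16 bits → U+CEAA).

U+CEAA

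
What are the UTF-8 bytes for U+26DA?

U+26DA = 0x26DA = 9946 decimal. In range U+0800–U+FFFF → 3-byte form: 1110xxxx 10xxxxxx 10xxxxxx.
Binary (16 bits): 0010011011011010.
Split 4+6+6: 0010 | 011011 | 011010.
Byte 1: 11100010 = 0xE2.
Byte 2: 10011011 = 0x9B.
Byte 3: 10011010 = 0x9A.

E2 9B 9A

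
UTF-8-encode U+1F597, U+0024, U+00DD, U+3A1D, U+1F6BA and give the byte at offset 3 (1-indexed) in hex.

1-indexed offset 3 is 0-indexed offset 2.
U+1F597 → 4-byte form F0 9F 96 97 at offsets 0–3.
Offset 2 falls in char 1's range; it's byte 3 of F0 9F 96 97 = 0x96.

0x96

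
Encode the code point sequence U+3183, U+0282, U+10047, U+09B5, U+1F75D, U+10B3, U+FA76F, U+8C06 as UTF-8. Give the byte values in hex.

U+3183: 3-byte form → E3 86 83.
U+0282: 2-byte form → CA 82.
U+10047: 4-byte form → F0 90 81 87.
U+09B5: 3-byte form → E0 A6 B5.
U+1F75D: 4-byte form → F0 9F 9D 9D.
U+10B3: 3-byte form → E1 82 B3.
U+FA76F: 4-byte form → F3 BA 9D AF.
U+8C06: 3-byte form → E8 B0 86.
Concatenated (26 bytes): E3 86 83 CA 82 F0 90 81 87 E0 A6 B5 F0 9F 9D 9D E1 82 B3 F3 BA 9D AF E8 B0 86.

E3 86 83 CA 82 F0 90 81 87 E0 A6 B5 F0 9F 9D 9D E1 82 B3 F3 BA 9D AF E8 B0 86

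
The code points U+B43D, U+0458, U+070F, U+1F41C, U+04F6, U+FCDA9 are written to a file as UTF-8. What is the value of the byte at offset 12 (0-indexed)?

0xB6

U+B43D → 3-byte form EB 90 BD at offsets 0–2.
U+0458 → 2-byte form D1 98 at offsets 3–4.
U+070F → 2-byte form DC 8F at offsets 5–6.
U+1F41C → 4-byte form F0 9F 90 9C at offsets 7–10.
U+04F6 → 2-byte form D3 B6 at offsets 11–12.
Offset 12 falls in char 5's range; it's byte 2 of D3 B6 = 0xB6.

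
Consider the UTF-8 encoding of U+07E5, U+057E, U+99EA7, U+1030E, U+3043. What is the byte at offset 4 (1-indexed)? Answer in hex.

1-indexed offset 4 is 0-indexed offset 3.
U+07E5 → 2-byte form DF A5 at offsets 0–1.
U+057E → 2-byte form D5 BE at offsets 2–3.
Offset 3 falls in char 2's range; it's byte 2 of D5 BE = 0xBE.

0xBE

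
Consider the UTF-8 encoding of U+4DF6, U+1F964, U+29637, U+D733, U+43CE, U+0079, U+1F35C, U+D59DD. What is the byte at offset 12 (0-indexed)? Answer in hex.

0x9C

U+4DF6 → 3-byte form E4 B7 B6 at offsets 0–2.
U+1F964 → 4-byte form F0 9F A5 A4 at offsets 3–6.
U+29637 → 4-byte form F0 A9 98 B7 at offsets 7–10.
U+D733 → 3-byte form ED 9C B3 at offsets 11–13.
Offset 12 falls in char 4's range; it's byte 2 of ED 9C B3 = 0x9C.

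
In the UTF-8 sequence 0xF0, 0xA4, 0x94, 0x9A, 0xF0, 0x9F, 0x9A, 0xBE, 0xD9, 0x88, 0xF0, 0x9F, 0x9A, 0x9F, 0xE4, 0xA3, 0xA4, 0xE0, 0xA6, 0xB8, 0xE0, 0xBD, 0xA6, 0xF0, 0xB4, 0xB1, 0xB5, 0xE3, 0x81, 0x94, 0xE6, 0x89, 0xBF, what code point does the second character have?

Offset 0: leading byte 0xF0 = 11110000 → 4-byte char #1 = F0 A4 94 9A.
Offset 4: leading byte 0xF0 = 11110000 → 4-byte char #2 = F0 9F 9A BE.
Leading byte 0xF0 = 11110000 matches 11110xxx → 4-byte sequence.
Byte 1: 0xF0 = 11110000, payload 000 (3 bits).
Byte 2: 0x9F = 10011111 (10xxxxxx ✓), payload 011111.
Byte 3: 0x9A = 10011010 (10xxxxxx ✓), payload 011010.
Byte 4: 0xBE = 10111110 (10xxxxxx ✓), payload 111110.
Concatenate: 000011111011010111110 = 0x1F6BE (21 bits → U+1F6BE).

U+1F6BE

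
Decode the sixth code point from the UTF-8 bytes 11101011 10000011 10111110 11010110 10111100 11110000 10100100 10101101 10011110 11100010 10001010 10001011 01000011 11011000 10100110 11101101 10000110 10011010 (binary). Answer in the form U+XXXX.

U+0626

Offset 0: leading byte 0xEB = 11101011 → 3-byte char #1 = EB 83 BE.
Offset 3: leading byte 0xD6 = 11010110 → 2-byte char #2 = D6 BC.
Offset 5: leading byte 0xF0 = 11110000 → 4-byte char #3 = F0 A4 AD 9E.
Offset 9: leading byte 0xE2 = 11100010 → 3-byte char #4 = E2 8A 8B.
Offset 12: leading byte 0x43 = 01000011 → 1-byte char #5 = 43.
Offset 13: leading byte 0xD8 = 11011000 → 2-byte char #6 = D8 A6.
Leading byte 0xD8 = 11011000 matches 110xxxxx → 2-byte sequence.
Byte 1: 0xD8 = 11011000, payload 11000 (5 bits).
Byte 2: 0xA6 = 10100110 (10xxxxxx ✓), payload 100110.
Concatenate: 11000100110 = 0x626 (11 bits → U+0626).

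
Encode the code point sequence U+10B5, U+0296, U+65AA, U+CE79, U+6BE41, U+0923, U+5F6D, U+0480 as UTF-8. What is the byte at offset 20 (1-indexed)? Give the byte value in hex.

1-indexed offset 20 is 0-indexed offset 19.
U+10B5 → 3-byte form E1 82 B5 at offsets 0–2.
U+0296 → 2-byte form CA 96 at offsets 3–4.
U+65AA → 3-byte form E6 96 AA at offsets 5–7.
U+CE79 → 3-byte form EC B9 B9 at offsets 8–10.
U+6BE41 → 4-byte form F1 AB B9 81 at offsets 11–14.
U+0923 → 3-byte form E0 A4 A3 at offsets 15–17.
U+5F6D → 3-byte form E5 BD AD at offsets 18–20.
Offset 19 falls in char 7's range; it's byte 2 of E5 BD AD = 0xBD.

0xBD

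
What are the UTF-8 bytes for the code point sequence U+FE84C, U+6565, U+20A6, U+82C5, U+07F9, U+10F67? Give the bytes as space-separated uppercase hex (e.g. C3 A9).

F3 BE A1 8C E6 95 A5 E2 82 A6 E8 8B 85 DF B9 F0 90 BD A7

U+FE84C: 4-byte form → F3 BE A1 8C.
U+6565: 3-byte form → E6 95 A5.
U+20A6: 3-byte form → E2 82 A6.
U+82C5: 3-byte form → E8 8B 85.
U+07F9: 2-byte form → DF B9.
U+10F67: 4-byte form → F0 90 BD A7.
Concatenated (19 bytes): F3 BE A1 8C E6 95 A5 E2 82 A6 E8 8B 85 DF B9 F0 90 BD A7.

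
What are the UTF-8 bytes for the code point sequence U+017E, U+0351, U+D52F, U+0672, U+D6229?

U+017E: 2-byte form → C5 BE.
U+0351: 2-byte form → CD 91.
U+D52F: 3-byte form → ED 94 AF.
U+0672: 2-byte form → D9 B2.
U+D6229: 4-byte form → F3 96 88 A9.
Concatenated (13 bytes): C5 BE CD 91 ED 94 AF D9 B2 F3 96 88 A9.

C5 BE CD 91 ED 94 AF D9 B2 F3 96 88 A9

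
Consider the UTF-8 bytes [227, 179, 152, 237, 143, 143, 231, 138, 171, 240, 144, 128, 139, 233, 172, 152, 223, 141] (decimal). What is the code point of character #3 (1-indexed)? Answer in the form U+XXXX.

U+72AB

Offset 0: leading byte 0xE3 = 11100011 → 3-byte char #1 = E3 B3 98.
Offset 3: leading byte 0xED = 11101101 → 3-byte char #2 = ED 8F 8F.
Offset 6: leading byte 0xE7 = 11100111 → 3-byte char #3 = E7 8A AB.
Leading byte 0xE7 = 11100111 matches 1110xxxx → 3-byte sequence.
Byte 1: 0xE7 = 11100111, payload 0111 (4 bits).
Byte 2: 0x8A = 10001010 (10xxxxxx ✓), payload 001010.
Byte 3: 0xAB = 10101011 (10xxxxxx ✓), payload 101011.
Concatenate: 0111001010101011 = 0x72AB (16 bits → U+72AB).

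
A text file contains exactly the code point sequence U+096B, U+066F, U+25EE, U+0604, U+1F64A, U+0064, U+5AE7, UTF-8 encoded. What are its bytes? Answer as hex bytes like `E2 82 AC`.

U+096B: 3-byte form → E0 A5 AB.
U+066F: 2-byte form → D9 AF.
U+25EE: 3-byte form → E2 97 AE.
U+0604: 2-byte form → D8 84.
U+1F64A: 4-byte form → F0 9F 99 8A.
U+0064: 1-byte form → 64.
U+5AE7: 3-byte form → E5 AB A7.
Concatenated (18 bytes): E0 A5 AB D9 AF E2 97 AE D8 84 F0 9F 99 8A 64 E5 AB A7.

E0 A5 AB D9 AF E2 97 AE D8 84 F0 9F 99 8A 64 E5 AB A7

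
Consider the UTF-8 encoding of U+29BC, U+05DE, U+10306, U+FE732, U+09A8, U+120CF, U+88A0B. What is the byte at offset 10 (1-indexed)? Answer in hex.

0xF3

1-indexed offset 10 is 0-indexed offset 9.
U+29BC → 3-byte form E2 A6 BC at offsets 0–2.
U+05DE → 2-byte form D7 9E at offsets 3–4.
U+10306 → 4-byte form F0 90 8C 86 at offsets 5–8.
U+FE732 → 4-byte form F3 BE 9C B2 at offsets 9–12.
Offset 9 falls in char 4's range; it's byte 1 of F3 BE 9C B2 = 0xF3.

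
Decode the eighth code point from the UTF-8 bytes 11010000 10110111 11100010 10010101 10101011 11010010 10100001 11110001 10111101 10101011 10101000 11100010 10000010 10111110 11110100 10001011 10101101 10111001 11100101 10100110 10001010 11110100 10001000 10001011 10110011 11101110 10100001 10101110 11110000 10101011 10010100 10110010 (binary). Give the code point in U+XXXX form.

Offset 0: leading byte 0xD0 = 11010000 → 2-byte char #1 = D0 B7.
Offset 2: leading byte 0xE2 = 11100010 → 3-byte char #2 = E2 95 AB.
Offset 5: leading byte 0xD2 = 11010010 → 2-byte char #3 = D2 A1.
Offset 7: leading byte 0xF1 = 11110001 → 4-byte char #4 = F1 BD AB A8.
Offset 11: leading byte 0xE2 = 11100010 → 3-byte char #5 = E2 82 BE.
Offset 14: leading byte 0xF4 = 11110100 → 4-byte char #6 = F4 8B AD B9.
Offset 18: leading byte 0xE5 = 11100101 → 3-byte char #7 = E5 A6 8A.
Offset 21: leading byte 0xF4 = 11110100 → 4-byte char #8 = F4 88 8B B3.
Leading byte 0xF4 = 11110100 matches 11110xxx → 4-byte sequence.
Byte 1: 0xF4 = 11110100, payload 100 (3 bits).
Byte 2: 0x88 = 10001000 (10xxxxxx ✓), payload 001000.
Byte 3: 0x8B = 10001011 (10xxxxxx ✓), payload 001011.
Byte 4: 0xB3 = 10110011 (10xxxxxx ✓), payload 110011.
Concatenate: 100001000001011110011 = 0x1082F3 (21 bits → U+1082F3).

U+1082F3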